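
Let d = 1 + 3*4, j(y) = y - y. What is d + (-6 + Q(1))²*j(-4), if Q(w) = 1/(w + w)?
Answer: 13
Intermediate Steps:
Q(w) = 1/(2*w)
j(y) = 0
d = 13 (d = 1 + 12 = 13)
d + (-6 + Q(1))²*j(-4) = 13 + (-6 + (½)/1)²*0 = 13 + (-6 + (½)*1)²*0 = 13 + (-6 + ½)²*0 = 13 + (-11/2)²*0 = 13 + (121/4)*0 = 13 + 0 = 13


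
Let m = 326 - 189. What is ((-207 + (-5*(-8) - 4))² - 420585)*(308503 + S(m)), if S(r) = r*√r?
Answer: -120730798032 - 53614128*√137 ≈ -1.2136e+11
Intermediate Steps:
m = 137
S(r) = r^(3/2)
((-207 + (-5*(-8) - 4))² - 420585)*(308503 + S(m)) = ((-207 + (-5*(-8) - 4))² - 420585)*(308503 + 137^(3/2)) = ((-207 + (40 - 4))² - 420585)*(308503 + 137*√137) = ((-207 + 36)² - 420585)*(308503 + 137*√137) = ((-171)² - 420585)*(308503 + 137*√137) = (29241 - 420585)*(308503 + 137*√137) = -391344*(308503 + 137*√137) = -120730798032 - 53614128*√137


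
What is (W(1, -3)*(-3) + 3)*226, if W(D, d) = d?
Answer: 2712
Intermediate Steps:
(W(1, -3)*(-3) + 3)*226 = (-3*(-3) + 3)*226 = (9 + 3)*226 = 12*226 = 2712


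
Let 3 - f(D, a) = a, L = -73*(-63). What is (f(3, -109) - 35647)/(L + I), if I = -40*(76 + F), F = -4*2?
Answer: -35535/1879 ≈ -18.912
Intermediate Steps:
F = -8
L = 4599
I = -2720 (I = -40*(76 - 8) = -40*68 = -2720)
f(D, a) = 3 - a
(f(3, -109) - 35647)/(L + I) = ((3 - 1*(-109)) - 35647)/(4599 - 2720) = ((3 + 109) - 35647)/1879 = (112 - 35647)*(1/1879) = -35535*1/1879 = -35535/1879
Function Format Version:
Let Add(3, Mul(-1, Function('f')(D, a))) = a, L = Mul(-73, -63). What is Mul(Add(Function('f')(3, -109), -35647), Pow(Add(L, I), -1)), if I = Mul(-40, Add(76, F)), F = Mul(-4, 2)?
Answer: Rational(-35535, 1879) ≈ -18.912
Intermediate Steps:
F = -8
L = 4599
I = -2720 (I = Mul(-40, Add(76, -8)) = Mul(-40, 68) = -2720)
Function('f')(D, a) = Add(3, Mul(-1, a))
Mul(Add(Function('f')(3, -109), -35647), Pow(Add(L, I), -1)) = Mul(Add(Add(3, Mul(-1, -109)), -35647), Pow(Add(4599, -2720), -1)) = Mul(Add(Add(3, 109), -35647), Pow(1879, -1)) = Mul(Add(112, -35647), Rational(1, 1879)) = Mul(-35535, Rational(1, 1879)) = Rational(-35535, 1879)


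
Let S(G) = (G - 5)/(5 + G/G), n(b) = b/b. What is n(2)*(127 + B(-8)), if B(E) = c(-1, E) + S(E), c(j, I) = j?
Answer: 743/6 ≈ 123.83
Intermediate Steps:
n(b) = 1
S(G) = -5/6 + G/6 (S(G) = (-5 + G)/(5 + 1) = (-5 + G)/6 = (-5 + G)*(1/6) = -5/6 + G/6)
B(E) = -11/6 + E/6 (B(E) = -1 + (-5/6 + E/6) = -11/6 + E/6)
n(2)*(127 + B(-8)) = 1*(127 + (-11/6 + (1/6)*(-8))) = 1*(127 + (-11/6 - 4/3)) = 1*(127 - 19/6) = 1*(743/6) = 743/6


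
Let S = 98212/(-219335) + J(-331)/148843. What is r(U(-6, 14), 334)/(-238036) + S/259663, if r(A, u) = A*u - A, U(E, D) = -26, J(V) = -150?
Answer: 36695547621228494047/1008925438517192614270 ≈ 0.036371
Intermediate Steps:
r(A, u) = -A + A*u
S = -14651068966/32646479405 (S = 98212/(-219335) - 150/148843 = 98212*(-1/219335) - 150*1/148843 = -98212/219335 - 150/148843 = -14651068966/32646479405 ≈ -0.44878)
r(U(-6, 14), 334)/(-238036) + S/259663 = -26*(-1 + 334)/(-238036) - 14651068966/32646479405/259663 = -26*333*(-1/238036) - 14651068966/32646479405*1/259663 = -8658*(-1/238036) - 14651068966/8477082781740515 = 4329/119018 - 14651068966/8477082781740515 = 36695547621228494047/1008925438517192614270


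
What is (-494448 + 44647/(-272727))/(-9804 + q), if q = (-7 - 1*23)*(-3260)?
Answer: -134849364343/23998885092 ≈ -5.6190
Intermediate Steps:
q = 97800 (q = (-7 - 23)*(-3260) = -30*(-3260) = 97800)
(-494448 + 44647/(-272727))/(-9804 + q) = (-494448 + 44647/(-272727))/(-9804 + 97800) = (-494448 + 44647*(-1/272727))/87996 = (-494448 - 44647/272727)*(1/87996) = -134849364343/272727*1/87996 = -134849364343/23998885092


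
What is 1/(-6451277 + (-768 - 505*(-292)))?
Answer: -1/6304585 ≈ -1.5861e-7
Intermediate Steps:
1/(-6451277 + (-768 - 505*(-292))) = 1/(-6451277 + (-768 + 147460)) = 1/(-6451277 + 146692) = 1/(-6304585) = -1/6304585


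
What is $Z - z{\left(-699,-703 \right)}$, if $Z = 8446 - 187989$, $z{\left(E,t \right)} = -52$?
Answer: $-179491$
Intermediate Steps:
$Z = -179543$
$Z - z{\left(-699,-703 \right)} = -179543 - -52 = -179543 + 52 = -179491$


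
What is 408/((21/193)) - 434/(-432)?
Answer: 5671087/1512 ≈ 3750.7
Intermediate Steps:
408/((21/193)) - 434/(-432) = 408/((21*(1/193))) - 434*(-1/432) = 408/(21/193) + 217/216 = 408*(193/21) + 217/216 = 26248/7 + 217/216 = 5671087/1512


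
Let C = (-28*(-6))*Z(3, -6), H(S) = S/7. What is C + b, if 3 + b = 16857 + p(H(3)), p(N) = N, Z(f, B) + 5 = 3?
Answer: 115629/7 ≈ 16518.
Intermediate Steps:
H(S) = S/7 (H(S) = S*(⅐) = S/7)
Z(f, B) = -2 (Z(f, B) = -5 + 3 = -2)
b = 117981/7 (b = -3 + (16857 + (⅐)*3) = -3 + (16857 + 3/7) = -3 + 118002/7 = 117981/7 ≈ 16854.)
C = -336 (C = -28*(-6)*(-2) = 168*(-2) = -336)
C + b = -336 + 117981/7 = 115629/7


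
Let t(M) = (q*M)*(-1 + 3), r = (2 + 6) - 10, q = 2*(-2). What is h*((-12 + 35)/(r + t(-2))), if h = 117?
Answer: 2691/14 ≈ 192.21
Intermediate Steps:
q = -4
r = -2 (r = 8 - 10 = -2)
t(M) = -8*M (t(M) = (-4*M)*(-1 + 3) = -4*M*2 = -8*M)
h*((-12 + 35)/(r + t(-2))) = 117*((-12 + 35)/(-2 - 8*(-2))) = 117*(23/(-2 + 16)) = 117*(23/14) = 2691/14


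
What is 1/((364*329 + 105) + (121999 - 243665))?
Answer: -1/1805 ≈ -0.00055402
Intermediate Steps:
1/((364*329 + 105) + (121999 - 243665)) = 1/((119756 + 105) - 121666) = 1/(119861 - 121666) = 1/(-1805) = -1/1805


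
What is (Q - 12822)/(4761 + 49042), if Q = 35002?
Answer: 22180/53803 ≈ 0.41224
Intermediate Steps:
(Q - 12822)/(4761 + 49042) = (35002 - 12822)/(4761 + 49042) = 22180/53803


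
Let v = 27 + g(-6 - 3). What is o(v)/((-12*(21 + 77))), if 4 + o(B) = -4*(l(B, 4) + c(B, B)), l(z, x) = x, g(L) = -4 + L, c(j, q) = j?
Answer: 19/294 ≈ 0.064626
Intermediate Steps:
v = 14 (v = 27 + (-4 + (-6 - 3)) = 27 + (-4 - 9) = 27 - 13 = 14)
o(B) = -20 - 4*B (o(B) = -4 - 4*(4 + B) = -4 + (-16 - 4*B) = -20 - 4*B)
o(v)/((-12*(21 + 77))) = (-20 - 4*14)/((-12*(21 + 77))) = (-20 - 56)/((-12*98)) = -76/(-1176) = -76*(-1/1176) = 19/294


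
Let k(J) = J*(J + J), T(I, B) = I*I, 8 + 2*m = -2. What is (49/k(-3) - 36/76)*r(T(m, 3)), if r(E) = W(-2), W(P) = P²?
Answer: 1538/171 ≈ 8.9942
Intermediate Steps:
m = -5 (m = -4 + (½)*(-2) = -4 - 1 = -5)
T(I, B) = I²
r(E) = 4 (r(E) = (-2)² = 4)
k(J) = 2*J² (k(J) = J*(2*J) = 2*J²)
(49/k(-3) - 36/76)*r(T(m, 3)) = (49/((2*(-3)²)) - 36/76)*4 = (49/((2*9)) - 36*1/76)*4 = (49/18 - 9/19)*4 = (769/342)*4 = 1538/171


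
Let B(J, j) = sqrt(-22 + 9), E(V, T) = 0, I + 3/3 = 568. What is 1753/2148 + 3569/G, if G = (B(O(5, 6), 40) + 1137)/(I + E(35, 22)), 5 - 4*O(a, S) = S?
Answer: 2472256066397/1388447868 - 2023623*I*sqrt(13)/1292782 ≈ 1780.6 - 5.6439*I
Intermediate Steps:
I = 567 (I = -1 + 568 = 567)
O(a, S) = 5/4 - S/4
B(J, j) = I*sqrt(13) (B(J, j) = sqrt(-13) = I*sqrt(13))
G = 379/189 + I*sqrt(13)/567 (G = (I*sqrt(13) + 1137)/(567 + 0) = (1137 + I*sqrt(13))/567 = (1137 + I*sqrt(13))*(1/567) = 379/189 + I*sqrt(13)/567 ≈ 2.0053 + 0.006359*I)
1753/2148 + 3569/G = 1753/2148 + 3569/(379/189 + I*sqrt(13)/567)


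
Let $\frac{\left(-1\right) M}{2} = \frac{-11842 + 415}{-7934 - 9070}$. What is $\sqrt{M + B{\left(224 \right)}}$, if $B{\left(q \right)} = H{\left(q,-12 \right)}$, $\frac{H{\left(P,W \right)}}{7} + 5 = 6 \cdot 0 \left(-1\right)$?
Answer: $\frac{i \sqrt{1727214}}{218} \approx 6.0286 i$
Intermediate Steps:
$H{\left(P,W \right)} = -35$ ($H{\left(P,W \right)} = -35 + 7 \cdot 6 \cdot 0 \left(-1\right) = -35 + 7 \cdot 0 \left(-1\right) = -35 + 7 \cdot 0 = -35 + 0 = -35$)
$B{\left(q \right)} = -35$
$M = - \frac{293}{218}$ ($M = - 2 \frac{-11842 + 415}{-7934 - 9070} = - 2 \left(- \frac{11427}{-7934 - 9070}\right) = - 2 \left(- \frac{11427}{-17004}\right) = - 2 \left(\left(-11427\right) \left(- \frac{1}{17004}\right)\right) = \left(-2\right) \frac{293}{436} = - \frac{293}{218} \approx -1.344$)
$\sqrt{M + B{\left(224 \right)}} = \sqrt{- \frac{293}{218} - 35} = \sqrt{- \frac{7923}{218}} = \frac{i \sqrt{1727214}}{218}$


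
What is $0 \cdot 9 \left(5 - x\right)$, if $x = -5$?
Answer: $0$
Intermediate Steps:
$0 \cdot 9 \left(5 - x\right) = 0 \cdot 9 \left(5 - -5\right) = 0 \left(5 + 5\right) = 0 \cdot 10 = 0$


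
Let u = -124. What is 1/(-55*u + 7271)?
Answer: 1/14091 ≈ 7.0967e-5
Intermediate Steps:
1/(-55*u + 7271) = 1/(-55*(-124) + 7271) = 1/(6820 + 7271) = 1/14091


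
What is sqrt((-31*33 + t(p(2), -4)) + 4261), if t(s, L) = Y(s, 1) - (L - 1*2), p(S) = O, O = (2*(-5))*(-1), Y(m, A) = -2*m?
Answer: 2*sqrt(806) ≈ 56.780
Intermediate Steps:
O = 10 (O = -10*(-1) = 10)
p(S) = 10
t(s, L) = 2 - L - 2*s (t(s, L) = -2*s - (L - 1*2) = -2*s - (L - 2) = -2*s - (-2 + L) = -2*s + (2 - L) = 2 - L - 2*s)
sqrt((-31*33 + t(p(2), -4)) + 4261) = sqrt((-31*33 + (2 - 1*(-4) - 2*10)) + 4261) = sqrt((-1023 + (2 + 4 - 20)) + 4261) = sqrt((-1023 - 14) + 4261) = sqrt(-1037 + 4261) = sqrt(3224) = 2*sqrt(806)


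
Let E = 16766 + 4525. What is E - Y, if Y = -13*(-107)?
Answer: 19900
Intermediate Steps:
Y = 1391
E = 21291
E - Y = 21291 - 1*1391 = 21291 - 1391 = 19900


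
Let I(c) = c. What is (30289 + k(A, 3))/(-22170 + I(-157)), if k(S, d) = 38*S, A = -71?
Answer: -27591/22327 ≈ -1.2358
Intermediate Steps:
(30289 + k(A, 3))/(-22170 + I(-157)) = (30289 + 38*(-71))/(-22170 - 157) = (30289 - 2698)/(-22327) = 27591*(-1/22327) = -27591/22327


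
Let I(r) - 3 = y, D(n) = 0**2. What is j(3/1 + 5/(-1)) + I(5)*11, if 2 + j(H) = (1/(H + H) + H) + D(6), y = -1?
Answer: 71/4 ≈ 17.750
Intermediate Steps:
D(n) = 0
I(r) = 2 (I(r) = 3 - 1 = 2)
j(H) = -2 + H + 1/(2*H) (j(H) = -2 + ((1/(H + H) + H) + 0) = -2 + ((1/(2*H) + H) + 0) = -2 + ((H + 1/(2*H)) + 0) = -2 + (H + 1/(2*H)) = -2 + H + 1/(2*H))
j(3/1 + 5/(-1)) + I(5)*11 = (-2 + (3/1 + 5/(-1)) + 1/(2*(3/1 + 5/(-1)))) + 2*11 = (-2 + (3*1 + 5*(-1)) + 1/(2*(3*1 + 5*(-1)))) + 22 = (-2 + (3 - 5) + 1/(2*(3 - 5))) + 22 = (-2 - 2 + (1/2)/(-2)) + 22 = (-2 - 2 + (1/2)*(-1/2)) + 22 = (-2 - 2 - 1/4) + 22 = -17/4 + 22 = 71/4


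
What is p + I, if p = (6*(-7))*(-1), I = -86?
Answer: -44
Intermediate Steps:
p = 42 (p = -42*(-1) = 42)
p + I = 42 - 86 = -44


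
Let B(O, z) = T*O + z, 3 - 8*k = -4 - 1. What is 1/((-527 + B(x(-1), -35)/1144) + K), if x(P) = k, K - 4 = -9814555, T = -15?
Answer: -572/5614224641 ≈ -1.0188e-7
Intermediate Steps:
K = -9814551 (K = 4 - 9814555 = -9814551)
k = 1 (k = 3/8 - (-4 - 1)/8 = 3/8 - 1/8*(-5) = 3/8 + 5/8 = 1)
x(P) = 1
B(O, z) = z - 15*O (B(O, z) = -15*O + z = z - 15*O)
1/((-527 + B(x(-1), -35)/1144) + K) = 1/((-527 + (-35 - 15*1)/1144) - 9814551) = 1/((-527 + (-35 - 15)*(1/1144)) - 9814551) = 1/((-527 - 50*1/1144) - 9814551) = 1/((-527 - 25/572) - 9814551) = 1/(-301469/572 - 9814551) = 1/(-5614224641/572) = -572/5614224641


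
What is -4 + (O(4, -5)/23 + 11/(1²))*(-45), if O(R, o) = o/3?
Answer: -11402/23 ≈ -495.74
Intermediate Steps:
O(R, o) = o/3 (O(R, o) = o*(⅓) = o/3)
-4 + (O(4, -5)/23 + 11/(1²))*(-45) = -4 + (((⅓)*(-5))/23 + 11/(1²))*(-45) = -4 + (-5/3*1/23 + 11/1)*(-45) = -4 + (-5/69 + 11*1)*(-45) = -4 + (-5/69 + 11)*(-45) = -4 + (754/69)*(-45) = -4 - 11310/23 = -11402/23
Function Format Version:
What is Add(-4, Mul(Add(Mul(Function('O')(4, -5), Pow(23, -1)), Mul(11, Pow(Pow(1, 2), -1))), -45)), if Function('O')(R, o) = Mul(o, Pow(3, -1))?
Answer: Rational(-11402, 23) ≈ -495.74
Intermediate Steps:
Function('O')(R, o) = Mul(Rational(1, 3), o) (Function('O')(R, o) = Mul(o, Rational(1, 3)) = Mul(Rational(1, 3), o))
Add(-4, Mul(Add(Mul(Function('O')(4, -5), Pow(23, -1)), Mul(11, Pow(Pow(1, 2), -1))), -45)) = Add(-4, Mul(Add(Mul(Mul(Rational(1, 3), -5), Pow(23, -1)), Mul(11, Pow(Pow(1, 2), -1))), -45)) = Add(-4, Mul(Add(Mul(Rational(-5, 3), Rational(1, 23)), Mul(11, Pow(1, -1))), -45)) = Add(-4, Mul(Add(Rational(-5, 69), Mul(11, 1)), -45)) = Add(-4, Mul(Add(Rational(-5, 69), 11), -45)) = Add(-4, Mul(Rational(754, 69), -45)) = Add(-4, Rational(-11310, 23)) = Rational(-11402, 23)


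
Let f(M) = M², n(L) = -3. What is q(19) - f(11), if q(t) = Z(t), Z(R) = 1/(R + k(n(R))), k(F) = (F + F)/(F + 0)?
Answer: -2540/21 ≈ -120.95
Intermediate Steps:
k(F) = 2 (k(F) = (2*F)/F = 2)
Z(R) = 1/(2 + R) (Z(R) = 1/(R + 2) = 1/(2 + R))
q(t) = 1/(2 + t)
q(19) - f(11) = 1/(2 + 19) - 1*11² = 1/21 - 1*121 = 1/21 - 121 = -2540/21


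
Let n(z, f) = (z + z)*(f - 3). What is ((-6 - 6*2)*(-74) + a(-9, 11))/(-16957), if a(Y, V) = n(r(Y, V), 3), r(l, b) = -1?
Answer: -1332/16957 ≈ -0.078552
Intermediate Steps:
n(z, f) = 2*z*(-3 + f) (n(z, f) = (2*z)*(-3 + f) = 2*z*(-3 + f))
a(Y, V) = 0 (a(Y, V) = 2*(-1)*(-3 + 3) = 2*(-1)*0 = 0)
((-6 - 6*2)*(-74) + a(-9, 11))/(-16957) = ((-6 - 6*2)*(-74) + 0)/(-16957) = ((-6 - 12)*(-74) + 0)*(-1/16957) = (-18*(-74) + 0)*(-1/16957) = (1332 + 0)*(-1/16957) = 1332*(-1/16957) = -1332/16957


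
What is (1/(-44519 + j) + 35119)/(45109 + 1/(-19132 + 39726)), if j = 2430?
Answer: 30440477212460/39099618126483 ≈ 0.77854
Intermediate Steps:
(1/(-44519 + j) + 35119)/(45109 + 1/(-19132 + 39726)) = (1/(-44519 + 2430) + 35119)/(45109 + 1/(-19132 + 39726)) = (1/(-42089) + 35119)/(45109 + 1/20594) = (-1/42089 + 35119)/(45109 + 1/20594) = 1478123590/(42089*(928974747/20594)) = (1478123590/42089)*(20594/928974747) = 30440477212460/39099618126483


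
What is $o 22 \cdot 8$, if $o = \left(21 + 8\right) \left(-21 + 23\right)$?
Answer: $10208$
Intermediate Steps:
$o = 58$ ($o = 29 \cdot 2 = 58$)
$o 22 \cdot 8 = 58 \cdot 22 \cdot 8 = 1276 \cdot 8 = 10208$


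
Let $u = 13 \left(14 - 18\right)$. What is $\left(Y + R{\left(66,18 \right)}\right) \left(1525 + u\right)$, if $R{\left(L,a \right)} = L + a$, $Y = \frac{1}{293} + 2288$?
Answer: $\frac{1023730581}{293} \approx 3.494 \cdot 10^{6}$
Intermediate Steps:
$Y = \frac{670385}{293}$ ($Y = \frac{1}{293} + 2288 = \frac{670385}{293} \approx 2288.0$)
$u = -52$ ($u = 13 \left(-4\right) = -52$)
$\left(Y + R{\left(66,18 \right)}\right) \left(1525 + u\right) = \left(\frac{670385}{293} + \left(66 + 18\right)\right) \left(1525 - 52\right) = \left(\frac{670385}{293} + 84\right) 1473 = \frac{694997}{293} \cdot 1473 = \frac{1023730581}{293}$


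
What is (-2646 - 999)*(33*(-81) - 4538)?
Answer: 26284095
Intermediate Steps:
(-2646 - 999)*(33*(-81) - 4538) = -3645*(-2673 - 4538) = -3645*(-7211) = 26284095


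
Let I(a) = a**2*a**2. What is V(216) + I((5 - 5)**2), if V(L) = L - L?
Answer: 0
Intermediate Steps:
V(L) = 0
I(a) = a**4
V(216) + I((5 - 5)**2) = 0 + ((5 - 5)**2)**4 = 0 + (0**2)**4 = 0 + 0**4 = 0 + 0 = 0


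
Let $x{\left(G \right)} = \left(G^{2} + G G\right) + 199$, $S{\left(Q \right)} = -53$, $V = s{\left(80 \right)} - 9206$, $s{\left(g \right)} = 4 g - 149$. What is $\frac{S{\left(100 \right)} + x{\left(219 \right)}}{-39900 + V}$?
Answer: $- \frac{96068}{48935} \approx -1.9632$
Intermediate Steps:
$s{\left(g \right)} = -149 + 4 g$
$V = -9035$ ($V = \left(-149 + 4 \cdot 80\right) - 9206 = \left(-149 + 320\right) - 9206 = 171 - 9206 = -9035$)
$x{\left(G \right)} = 199 + 2 G^{2}$ ($x{\left(G \right)} = \left(G^{2} + G^{2}\right) + 199 = 2 G^{2} + 199 = 199 + 2 G^{2}$)
$\frac{S{\left(100 \right)} + x{\left(219 \right)}}{-39900 + V} = \frac{-53 + \left(199 + 2 \cdot 219^{2}\right)}{-39900 - 9035} = \frac{-53 + \left(199 + 2 \cdot 47961\right)}{-48935} = \left(-53 + \left(199 + 95922\right)\right) \left(- \frac{1}{48935}\right) = \left(-53 + 96121\right) \left(- \frac{1}{48935}\right) = 96068 \left(- \frac{1}{48935}\right) = - \frac{96068}{48935}$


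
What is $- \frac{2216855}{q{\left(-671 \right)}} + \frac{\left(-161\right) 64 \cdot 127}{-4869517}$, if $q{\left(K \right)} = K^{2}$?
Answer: $- \frac{10205824134507}{2192456203597} \approx -4.655$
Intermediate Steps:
$- \frac{2216855}{q{\left(-671 \right)}} + \frac{\left(-161\right) 64 \cdot 127}{-4869517} = - \frac{2216855}{\left(-671\right)^{2}} + \frac{\left(-161\right) 64 \cdot 127}{-4869517} = - \frac{2216855}{450241} + \left(-10304\right) 127 \left(- \frac{1}{4869517}\right) = \left(-2216855\right) \frac{1}{450241} - - \frac{1308608}{4869517} = - \frac{2216855}{450241} + \frac{1308608}{4869517} = - \frac{10205824134507}{2192456203597}$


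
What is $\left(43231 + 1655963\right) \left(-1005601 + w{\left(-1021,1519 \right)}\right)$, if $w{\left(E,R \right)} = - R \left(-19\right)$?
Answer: $-1659670747560$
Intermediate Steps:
$w{\left(E,R \right)} = 19 R$ ($w{\left(E,R \right)} = - \left(-19\right) R = 19 R$)
$\left(43231 + 1655963\right) \left(-1005601 + w{\left(-1021,1519 \right)}\right) = \left(43231 + 1655963\right) \left(-1005601 + 19 \cdot 1519\right) = 1699194 \left(-1005601 + 28861\right) = 1699194 \left(-976740\right) = -1659670747560$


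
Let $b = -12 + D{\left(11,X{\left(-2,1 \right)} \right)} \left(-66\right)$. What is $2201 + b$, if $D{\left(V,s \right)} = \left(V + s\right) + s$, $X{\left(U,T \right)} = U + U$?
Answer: $1991$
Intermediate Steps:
$X{\left(U,T \right)} = 2 U$
$D{\left(V,s \right)} = V + 2 s$
$b = -210$ ($b = -12 + \left(11 + 2 \cdot 2 \left(-2\right)\right) \left(-66\right) = -12 + \left(11 + 2 \left(-4\right)\right) \left(-66\right) = -12 + \left(11 - 8\right) \left(-66\right) = -12 + 3 \left(-66\right) = -12 - 198 = -210$)
$2201 + b = 2201 - 210 = 1991$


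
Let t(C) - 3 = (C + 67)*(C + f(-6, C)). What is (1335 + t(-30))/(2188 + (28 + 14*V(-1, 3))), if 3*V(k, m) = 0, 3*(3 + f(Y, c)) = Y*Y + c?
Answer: 191/2216 ≈ 0.086191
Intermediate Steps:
f(Y, c) = -3 + c/3 + Y**2/3 (f(Y, c) = -3 + (Y*Y + c)/3 = -3 + (Y**2 + c)/3 = -3 + (c + Y**2)/3 = -3 + (c/3 + Y**2/3) = -3 + c/3 + Y**2/3)
V(k, m) = 0 (V(k, m) = (1/3)*0 = 0)
t(C) = 3 + (9 + 4*C/3)*(67 + C) (t(C) = 3 + (C + 67)*(C + (-3 + C/3 + (1/3)*(-6)**2)) = 3 + (67 + C)*(C + (-3 + C/3 + (1/3)*36)) = 3 + (67 + C)*(C + (-3 + C/3 + 12)) = 3 + (67 + C)*(C + (9 + C/3)) = 3 + (67 + C)*(9 + 4*C/3) = 3 + (9 + 4*C/3)*(67 + C))
(1335 + t(-30))/(2188 + (28 + 14*V(-1, 3))) = (1335 + (606 + (4/3)*(-30)**2 + (295/3)*(-30)))/(2188 + (28 + 14*0)) = (1335 + (606 + (4/3)*900 - 2950))/(2188 + (28 + 0)) = (1335 + (606 + 1200 - 2950))/(2188 + 28) = (1335 - 1144)/2216 = 191*(1/2216) = 191/2216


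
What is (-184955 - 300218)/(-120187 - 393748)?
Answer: 485173/513935 ≈ 0.94404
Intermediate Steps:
(-184955 - 300218)/(-120187 - 393748) = -485173/(-513935) = -485173*(-1/513935) = 485173/513935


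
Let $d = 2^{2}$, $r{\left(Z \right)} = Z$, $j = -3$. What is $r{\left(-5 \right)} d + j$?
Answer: $-23$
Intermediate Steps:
$d = 4$
$r{\left(-5 \right)} d + j = \left(-5\right) 4 - 3 = -20 - 3 = -23$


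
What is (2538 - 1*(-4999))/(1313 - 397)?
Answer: 7537/916 ≈ 8.2282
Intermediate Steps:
(2538 - 1*(-4999))/(1313 - 397) = (2538 + 4999)/916 = 7537*(1/916) = 7537/916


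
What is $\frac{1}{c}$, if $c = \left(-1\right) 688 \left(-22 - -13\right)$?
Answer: $\frac{1}{6192} \approx 0.0001615$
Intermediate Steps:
$c = 6192$ ($c = - 688 \left(-22 + 13\right) = \left(-688\right) \left(-9\right) = 6192$)
$\frac{1}{c} = \frac{1}{6192}$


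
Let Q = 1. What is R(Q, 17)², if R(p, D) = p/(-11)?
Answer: 1/121 ≈ 0.0082645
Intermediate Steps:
R(p, D) = -p/11 (R(p, D) = p*(-1/11) = -p/11)
R(Q, 17)² = (-1/11*1)² = (-1/11)² = 1/121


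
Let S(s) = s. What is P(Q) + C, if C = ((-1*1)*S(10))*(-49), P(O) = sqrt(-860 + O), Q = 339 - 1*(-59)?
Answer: 490 + I*sqrt(462) ≈ 490.0 + 21.494*I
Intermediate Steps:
Q = 398 (Q = 339 + 59 = 398)
C = 490 (C = (-1*1*10)*(-49) = -1*10*(-49) = -10*(-49) = 490)
P(Q) + C = sqrt(-860 + 398) + 490 = sqrt(-462) + 490 = I*sqrt(462) + 490 = 490 + I*sqrt(462)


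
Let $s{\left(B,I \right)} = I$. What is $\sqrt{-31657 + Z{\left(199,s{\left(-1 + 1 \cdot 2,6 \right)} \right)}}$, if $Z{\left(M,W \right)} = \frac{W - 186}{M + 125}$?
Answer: $\frac{i \sqrt{284918}}{3} \approx 177.93 i$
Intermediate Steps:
$Z{\left(M,W \right)} = \frac{-186 + W}{125 + M}$
$\sqrt{-31657 + Z{\left(199,s{\left(-1 + 1 \cdot 2,6 \right)} \right)}} = \sqrt{-31657 + \frac{-186 + 6}{125 + 199}} = \sqrt{-31657 + \frac{1}{324} \left(-180\right)} = \sqrt{-31657 - \frac{5}{9}} = \sqrt{- \frac{284918}{9}} = \frac{i \sqrt{284918}}{3}$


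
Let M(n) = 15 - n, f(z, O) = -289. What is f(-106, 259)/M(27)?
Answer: 289/12 ≈ 24.083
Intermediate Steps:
f(-106, 259)/M(27) = -289/(15 - 1*27) = -289/(15 - 27) = -289/(-12) = -289*(-1/12) = 289/12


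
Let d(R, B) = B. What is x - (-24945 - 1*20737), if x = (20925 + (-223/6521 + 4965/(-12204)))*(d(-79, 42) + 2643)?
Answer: 497195826664127/8842476 ≈ 5.6228e+7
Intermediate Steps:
x = 496791884675495/8842476 (x = (20925 + (-223/6521 + 4965/(-12204)))*(42 + 2643) = (20925 + (-223*1/6521 + 4965*(-1/12204)))*2685 = (20925 + (-223/6521 - 1655/4068))*2685 = (20925 - 11699419/26527428)*2685 = (555074731481/26527428)*2685 = 496791884675495/8842476 ≈ 5.6182e+7)
x - (-24945 - 1*20737) = 496791884675495/8842476 - (-24945 - 1*20737) = 496791884675495/8842476 - (-24945 - 20737) = 496791884675495/8842476 - 1*(-45682) = 496791884675495/8842476 + 45682 = 497195826664127/8842476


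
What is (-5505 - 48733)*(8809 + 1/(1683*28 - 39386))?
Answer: -1848540682117/3869 ≈ -4.7778e+8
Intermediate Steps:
(-5505 - 48733)*(8809 + 1/(1683*28 - 39386)) = -54238*(8809 + 1/(47124 - 39386)) = -54238*(8809 + 1/7738) = -54238*68164043/7738 = -1848540682117/3869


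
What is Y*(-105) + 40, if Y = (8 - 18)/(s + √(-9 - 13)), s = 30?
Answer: 34190/461 - 525*I*√22/461 ≈ 74.165 - 5.3416*I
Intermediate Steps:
Y = -10/(30 + I*√22) (Y = (8 - 18)/(30 + √(-9 - 13)) = -10/(30 + √(-22)) = -10/(30 + I*√22) ≈ -0.32538 + 0.050872*I)
Y*(-105) + 40 = (-150/461 + 5*I*√22/461)*(-105) + 40 = (15750/461 - 525*I*√22/461) + 40 = 34190/461 - 525*I*√22/461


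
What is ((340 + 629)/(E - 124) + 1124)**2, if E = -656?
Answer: 85215534889/67600 ≈ 1.2606e+6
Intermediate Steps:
((340 + 629)/(E - 124) + 1124)**2 = ((340 + 629)/(-656 - 124) + 1124)**2 = (969/(-780) + 1124)**2 = (969*(-1/780) + 1124)**2 = (-323/260 + 1124)**2 = (291917/260)**2 = 85215534889/67600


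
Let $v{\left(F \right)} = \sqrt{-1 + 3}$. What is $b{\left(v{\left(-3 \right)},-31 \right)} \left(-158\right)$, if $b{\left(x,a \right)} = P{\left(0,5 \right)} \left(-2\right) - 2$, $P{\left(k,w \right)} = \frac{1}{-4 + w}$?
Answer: $632$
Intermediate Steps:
$v{\left(F \right)} = \sqrt{2}$
$b{\left(x,a \right)} = -4$ ($b{\left(x,a \right)} = \frac{1}{-4 + 5} \left(-2\right) - 2 = 1^{-1} \left(-2\right) - 2 = 1 \left(-2\right) - 2 = -2 - 2 = -4$)
$b{\left(v{\left(-3 \right)},-31 \right)} \left(-158\right) = \left(-4\right) \left(-158\right) = 632$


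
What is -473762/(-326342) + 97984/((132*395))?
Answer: 7084780651/2126933985 ≈ 3.3310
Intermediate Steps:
-473762/(-326342) + 97984/((132*395)) = -473762*(-1/326342) + 97984/52140 = 236881/163171 + 97984*(1/52140) = 236881/163171 + 24496/13035 = 7084780651/2126933985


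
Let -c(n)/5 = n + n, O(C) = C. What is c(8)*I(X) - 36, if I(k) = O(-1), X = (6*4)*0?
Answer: 44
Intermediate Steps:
X = 0 (X = 24*0 = 0)
I(k) = -1
c(n) = -10*n (c(n) = -5*(n + n) = -10*n)
c(8)*I(X) - 36 = -10*8*(-1) - 36 = -80*(-1) - 36 = 80 - 36 = 44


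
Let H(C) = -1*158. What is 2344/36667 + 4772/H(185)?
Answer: -87302286/2896693 ≈ -30.139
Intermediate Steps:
H(C) = -158
2344/36667 + 4772/H(185) = 2344/36667 + 4772/(-158) = 2344*(1/36667) + 4772*(-1/158) = 2344/36667 - 2386/79 = -87302286/2896693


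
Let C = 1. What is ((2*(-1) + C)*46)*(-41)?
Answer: 1886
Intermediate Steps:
((2*(-1) + C)*46)*(-41) = ((2*(-1) + 1)*46)*(-41) = ((-2 + 1)*46)*(-41) = -1*46*(-41) = -46*(-41) = 1886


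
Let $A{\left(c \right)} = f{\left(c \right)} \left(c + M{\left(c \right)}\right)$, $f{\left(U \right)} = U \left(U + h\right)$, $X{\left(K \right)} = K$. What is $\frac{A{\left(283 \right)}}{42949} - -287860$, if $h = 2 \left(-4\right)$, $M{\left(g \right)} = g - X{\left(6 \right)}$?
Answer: $\frac{12406881140}{42949} \approx 2.8887 \cdot 10^{5}$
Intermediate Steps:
$M{\left(g \right)} = -6 + g$ ($M{\left(g \right)} = g - 6 = -6 + g$)
$h = -8$
$f{\left(U \right)} = U \left(-8 + U\right)$ ($f{\left(U \right)} = U \left(U - 8\right) = U \left(-8 + U\right)$)
$A{\left(c \right)} = c \left(-8 + c\right) \left(-6 + 2 c\right)$ ($A{\left(c \right)} = c \left(-8 + c\right) \left(c + \left(-6 + c\right)\right) = c \left(-8 + c\right) \left(-6 + 2 c\right)$)
$\frac{A{\left(283 \right)}}{42949} - -287860 = \frac{2 \cdot 283 \left(-8 + 283\right) \left(-3 + 283\right)}{42949} - -287860 = 2 \cdot 283 \cdot 275 \cdot 280 \cdot \frac{1}{42949} + 287860 = 43582000 \cdot \frac{1}{42949} + 287860 = \frac{43582000}{42949} + 287860 = \frac{12406881140}{42949}$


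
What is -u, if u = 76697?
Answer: -76697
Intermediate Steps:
-u = -1*76697 = -76697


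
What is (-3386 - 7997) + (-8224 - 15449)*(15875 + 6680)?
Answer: -533955898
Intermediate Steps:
(-3386 - 7997) + (-8224 - 15449)*(15875 + 6680) = -11383 - 23673*22555 = -11383 - 533944515 = -533955898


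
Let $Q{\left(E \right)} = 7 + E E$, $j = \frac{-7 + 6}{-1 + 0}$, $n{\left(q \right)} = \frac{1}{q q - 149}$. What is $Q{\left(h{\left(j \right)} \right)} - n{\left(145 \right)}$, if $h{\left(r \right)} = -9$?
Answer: $\frac{1837087}{20876} \approx 88.0$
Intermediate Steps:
$n{\left(q \right)} = \frac{1}{-149 + q^{2}}$ ($n{\left(q \right)} = \frac{1}{q^{2} - 149} = \frac{1}{-149 + q^{2}}$)
$j = 1$ ($j = - \frac{1}{-1} = \left(-1\right) \left(-1\right) = 1$)
$Q{\left(E \right)} = 7 + E^{2}$
$Q{\left(h{\left(j \right)} \right)} - n{\left(145 \right)} = \left(7 + \left(-9\right)^{2}\right) - \frac{1}{-149 + 145^{2}} = \left(7 + 81\right) - \frac{1}{-149 + 21025} = 88 - \frac{1}{20876} = \frac{1837087}{20876}$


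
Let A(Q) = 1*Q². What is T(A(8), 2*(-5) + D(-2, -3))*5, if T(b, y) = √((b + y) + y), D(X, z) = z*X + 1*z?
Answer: 25*√2 ≈ 35.355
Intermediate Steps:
D(X, z) = z + X*z (D(X, z) = X*z + z = z + X*z)
A(Q) = Q²
T(b, y) = √(b + 2*y)
T(A(8), 2*(-5) + D(-2, -3))*5 = √(8² + 2*(2*(-5) - 3*(1 - 2)))*5 = √(64 + 2*(-10 - 3*(-1)))*5 = √(64 + 2*(-10 + 3))*5 = √(64 + 2*(-7))*5 = √(64 - 14)*5 = √50*5 = (5*√2)*5 = 25*√2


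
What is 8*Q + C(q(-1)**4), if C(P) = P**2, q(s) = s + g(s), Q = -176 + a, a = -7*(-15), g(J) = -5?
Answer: 1679048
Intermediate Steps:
a = 105
Q = -71 (Q = -176 + 105 = -71)
q(s) = -5 + s (q(s) = s - 5 = -5 + s)
8*Q + C(q(-1)**4) = 8*(-71) + ((-5 - 1)**4)**2 = -568 + ((-6)**4)**2 = -568 + 1296**2 = -568 + 1679616 = 1679048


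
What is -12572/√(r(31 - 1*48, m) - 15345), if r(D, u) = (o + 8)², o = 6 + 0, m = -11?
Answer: 12572*I*√15149/15149 ≈ 102.14*I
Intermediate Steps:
o = 6
r(D, u) = 196 (r(D, u) = (6 + 8)² = 14² = 196)
-12572/√(r(31 - 1*48, m) - 15345) = -12572/√(196 - 15345) = -12572*(-I*√15149/15149) = -(-12572)*I*√15149/15149 = 12572*I*√15149/15149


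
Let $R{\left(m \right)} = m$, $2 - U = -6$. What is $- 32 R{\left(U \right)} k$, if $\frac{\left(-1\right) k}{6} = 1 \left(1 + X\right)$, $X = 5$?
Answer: $9216$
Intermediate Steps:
$U = 8$ ($U = 2 - -6 = 2 + 6 = 8$)
$k = -36$ ($k = - 6 \cdot 1 \left(1 + 5\right) = - 6 \cdot 1 \cdot 6 = \left(-6\right) 6 = -36$)
$- 32 R{\left(U \right)} k = \left(-32\right) 8 \left(-36\right) = \left(-256\right) \left(-36\right) = 9216$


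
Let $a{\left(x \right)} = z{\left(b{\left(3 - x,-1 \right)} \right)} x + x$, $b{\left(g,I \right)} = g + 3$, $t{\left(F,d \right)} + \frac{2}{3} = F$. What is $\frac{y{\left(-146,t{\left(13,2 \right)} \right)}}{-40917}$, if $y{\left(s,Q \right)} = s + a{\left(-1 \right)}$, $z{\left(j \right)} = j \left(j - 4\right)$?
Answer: $\frac{56}{13639} \approx 0.0041059$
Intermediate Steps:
$t{\left(F,d \right)} = - \frac{2}{3} + F$
$b{\left(g,I \right)} = 3 + g$
$z{\left(j \right)} = j \left(-4 + j\right)$
$a{\left(x \right)} = x + x \left(2 - x\right) \left(6 - x\right)$ ($a{\left(x \right)} = \left(3 - \left(-3 + x\right)\right) \left(-4 + \left(3 - \left(-3 + x\right)\right)\right) x + x = \left(6 - x\right) \left(-4 - \left(-6 + x\right)\right) x + x = \left(6 - x\right) \left(2 - x\right) x + x = \left(2 - x\right) \left(6 - x\right) x + x = x \left(2 - x\right) \left(6 - x\right) + x = x + x \left(2 - x\right) \left(6 - x\right)$)
$y{\left(s,Q \right)} = -22 + s$ ($y{\left(s,Q \right)} = s - \left(1 + \left(-6 - 1\right) \left(-2 - 1\right)\right) = s - \left(1 - -21\right) = s - \left(1 + 21\right) = s - 22 = -22 + s$)
$\frac{y{\left(-146,t{\left(13,2 \right)} \right)}}{-40917} = \frac{-22 - 146}{-40917} = \left(-168\right) \left(- \frac{1}{40917}\right) = \frac{56}{13639}$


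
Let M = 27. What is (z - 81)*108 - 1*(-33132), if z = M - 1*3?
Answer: 26976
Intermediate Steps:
z = 24 (z = 27 - 1*3 = 27 - 3 = 24)
(z - 81)*108 - 1*(-33132) = (24 - 81)*108 - 1*(-33132) = -57*108 + 33132 = -6156 + 33132 = 26976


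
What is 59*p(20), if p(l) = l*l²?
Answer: 472000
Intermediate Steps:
p(l) = l³
59*p(20) = 59*20³ = 59*8000 = 472000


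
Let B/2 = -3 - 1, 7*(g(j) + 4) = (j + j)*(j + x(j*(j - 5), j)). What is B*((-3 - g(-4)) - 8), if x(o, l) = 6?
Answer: 264/7 ≈ 37.714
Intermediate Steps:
g(j) = -4 + 2*j*(6 + j)/7 (g(j) = -4 + ((j + j)*(j + 6))/7 = -4 + ((2*j)*(6 + j))/7 = -4 + (2*j*(6 + j))/7 = -4 + 2*j*(6 + j)/7)
B = -8 (B = 2*(-3 - 1) = 2*(-4) = -8)
B*((-3 - g(-4)) - 8) = -8*((-3 - (-4 + (2/7)*(-4)² + (12/7)*(-4))) - 8) = -8*((-3 - (-4 + (2/7)*16 - 48/7)) - 8) = -8*((-3 - (-4 + 32/7 - 48/7)) - 8) = -8*((-3 - 1*(-44/7)) - 8) = -8*((-3 + 44/7) - 8) = -8*(23/7 - 8) = -8*(-33/7) = 264/7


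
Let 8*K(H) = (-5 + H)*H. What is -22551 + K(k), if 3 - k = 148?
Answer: -79329/4 ≈ -19832.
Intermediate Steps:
k = -145 (k = 3 - 1*148 = 3 - 148 = -145)
K(H) = H*(-5 + H)/8 (K(H) = ((-5 + H)*H)/8 = (H*(-5 + H))/8 = H*(-5 + H)/8)
-22551 + K(k) = -22551 + (1/8)*(-145)*(-5 - 145) = -22551 + (1/8)*(-145)*(-150) = -22551 + 10875/4 = -79329/4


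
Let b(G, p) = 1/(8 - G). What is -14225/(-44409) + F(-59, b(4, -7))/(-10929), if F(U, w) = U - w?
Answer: 210795011/647127948 ≈ 0.32574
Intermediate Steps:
-14225/(-44409) + F(-59, b(4, -7))/(-10929) = -14225/(-44409) + (-59 - (-1)/(-8 + 4))/(-10929) = -14225*(-1/44409) + (-59 - (-1)/(-4))*(-1/10929) = 14225/44409 + (-59 - (-1)*(-1)/4)*(-1/10929) = 14225/44409 + (-59 - 1*¼)*(-1/10929) = 14225/44409 + (-59 - ¼)*(-1/10929) = 14225/44409 - 237/4*(-1/10929) = 14225/44409 + 79/14572 = 210795011/647127948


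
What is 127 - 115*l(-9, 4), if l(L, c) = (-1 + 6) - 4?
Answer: 12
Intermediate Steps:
l(L, c) = 1 (l(L, c) = 5 - 4 = 1)
127 - 115*l(-9, 4) = 127 - 115*1 = 127 - 115 = 12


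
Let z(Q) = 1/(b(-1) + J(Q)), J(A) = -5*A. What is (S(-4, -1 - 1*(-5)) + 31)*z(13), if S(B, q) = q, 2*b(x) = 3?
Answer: -70/127 ≈ -0.55118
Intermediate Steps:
b(x) = 3/2 (b(x) = (½)*3 = 3/2)
z(Q) = 1/(3/2 - 5*Q)
(S(-4, -1 - 1*(-5)) + 31)*z(13) = ((-1 - 1*(-5)) + 31)*(-2/(-3 + 10*13)) = ((-1 + 5) + 31)*(-2/(-3 + 130)) = (4 + 31)*(-2/127) = 35*(-2*1/127) = 35*(-2/127) = -70/127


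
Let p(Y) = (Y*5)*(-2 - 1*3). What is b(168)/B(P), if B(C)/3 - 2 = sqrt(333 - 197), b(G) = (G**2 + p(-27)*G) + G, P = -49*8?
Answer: -23632/33 + 23632*sqrt(34)/33 ≈ 3459.5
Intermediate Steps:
p(Y) = -25*Y (p(Y) = (5*Y)*(-2 - 3) = (5*Y)*(-5) = -25*Y)
P = -392
b(G) = G**2 + 676*G (b(G) = (G**2 + (-25*(-27))*G) + G = (G**2 + 675*G) + G = G**2 + 676*G)
B(C) = 6 + 6*sqrt(34) (B(C) = 6 + 3*sqrt(333 - 197) = 6 + 3*sqrt(136) = 6 + 3*(2*sqrt(34)) = 6 + 6*sqrt(34))
b(168)/B(P) = (168*(676 + 168))/(6 + 6*sqrt(34)) = (168*844)/(6 + 6*sqrt(34)) = 141792/(6 + 6*sqrt(34))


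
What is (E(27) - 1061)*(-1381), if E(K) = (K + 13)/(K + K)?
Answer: 39533887/27 ≈ 1.4642e+6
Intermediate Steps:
E(K) = (13 + K)/(2*K) (E(K) = (13 + K)/((2*K)) = (13 + K)*(1/(2*K)) = (13 + K)/(2*K))
(E(27) - 1061)*(-1381) = ((1/2)*(13 + 27)/27 - 1061)*(-1381) = ((1/2)*(1/27)*40 - 1061)*(-1381) = (20/27 - 1061)*(-1381) = -28627/27*(-1381) = 39533887/27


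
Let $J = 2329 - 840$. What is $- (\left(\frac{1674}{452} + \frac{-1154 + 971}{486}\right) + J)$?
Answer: $- \frac{13659269}{9153} \approx -1492.3$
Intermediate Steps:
$J = 1489$
$- (\left(\frac{1674}{452} + \frac{-1154 + 971}{486}\right) + J) = - (\left(\frac{1674}{452} + \frac{-1154 + 971}{486}\right) + 1489) = - (\left(1674 \cdot \frac{1}{452} - \frac{61}{162}\right) + 1489) = - (\left(\frac{837}{226} - \frac{61}{162}\right) + 1489) = - (\frac{30452}{9153} + 1489) = \left(-1\right) \frac{13659269}{9153} = - \frac{13659269}{9153}$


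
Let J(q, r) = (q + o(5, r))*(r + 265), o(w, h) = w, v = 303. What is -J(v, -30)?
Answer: -72380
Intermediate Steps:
J(q, r) = (5 + q)*(265 + r) (J(q, r) = (q + 5)*(r + 265) = (5 + q)*(265 + r))
-J(v, -30) = -(1325 + 5*(-30) + 265*303 + 303*(-30)) = -(1325 - 150 + 80295 - 9090) = -1*72380 = -72380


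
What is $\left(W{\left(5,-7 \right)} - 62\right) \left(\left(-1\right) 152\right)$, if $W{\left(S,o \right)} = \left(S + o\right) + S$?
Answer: $8968$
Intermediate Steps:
$W{\left(S,o \right)} = o + 2 S$
$\left(W{\left(5,-7 \right)} - 62\right) \left(\left(-1\right) 152\right) = \left(\left(-7 + 2 \cdot 5\right) - 62\right) \left(\left(-1\right) 152\right) = \left(\left(-7 + 10\right) - 62\right) \left(-152\right) = \left(3 - 62\right) \left(-152\right) = \left(-59\right) \left(-152\right) = 8968$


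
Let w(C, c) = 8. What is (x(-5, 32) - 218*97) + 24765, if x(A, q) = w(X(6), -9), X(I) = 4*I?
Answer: 3627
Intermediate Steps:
x(A, q) = 8
(x(-5, 32) - 218*97) + 24765 = (8 - 218*97) + 24765 = (8 - 21146) + 24765 = -21138 + 24765 = 3627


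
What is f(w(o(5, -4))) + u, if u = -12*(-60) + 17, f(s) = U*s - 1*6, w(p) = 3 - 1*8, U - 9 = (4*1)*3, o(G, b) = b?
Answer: 626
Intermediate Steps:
U = 21 (U = 9 + (4*1)*3 = 9 + 4*3 = 9 + 12 = 21)
w(p) = -5 (w(p) = 3 - 8 = -5)
f(s) = -6 + 21*s (f(s) = 21*s - 1*6 = 21*s - 6 = -6 + 21*s)
u = 737 (u = 720 + 17 = 737)
f(w(o(5, -4))) + u = (-6 + 21*(-5)) + 737 = (-6 - 105) + 737 = -111 + 737 = 626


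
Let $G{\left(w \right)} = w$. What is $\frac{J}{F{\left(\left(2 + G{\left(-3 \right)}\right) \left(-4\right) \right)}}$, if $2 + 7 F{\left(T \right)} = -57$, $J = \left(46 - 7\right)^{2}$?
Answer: $- \frac{10647}{59} \approx -180.46$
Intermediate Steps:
$J = 1521$ ($J = 39^{2} = 1521$)
$F{\left(T \right)} = - \frac{59}{7}$ ($F{\left(T \right)} = - \frac{2}{7} + \frac{1}{7} \left(-57\right) = - \frac{2}{7} - \frac{57}{7} = - \frac{59}{7}$)
$\frac{J}{F{\left(\left(2 + G{\left(-3 \right)}\right) \left(-4\right) \right)}} = \frac{1521}{- \frac{59}{7}} = 1521 \left(- \frac{7}{59}\right) = - \frac{10647}{59}$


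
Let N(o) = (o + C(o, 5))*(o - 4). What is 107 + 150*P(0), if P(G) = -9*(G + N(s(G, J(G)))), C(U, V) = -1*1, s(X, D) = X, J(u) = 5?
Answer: -5293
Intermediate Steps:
C(U, V) = -1
N(o) = (-1 + o)*(-4 + o) (N(o) = (o - 1)*(o - 4) = (-1 + o)*(-4 + o))
P(G) = -36 - 9*G**2 + 36*G (P(G) = -9*(G + (4 + G**2 - 5*G)) = -9*(4 + G**2 - 4*G) = -36 - 9*G**2 + 36*G)
107 + 150*P(0) = 107 + 150*(-36 - 9*0**2 + 36*0) = 107 + 150*(-36 - 9*0 + 0) = 107 + 150*(-36 + 0 + 0) = 107 + 150*(-36) = 107 - 5400 = -5293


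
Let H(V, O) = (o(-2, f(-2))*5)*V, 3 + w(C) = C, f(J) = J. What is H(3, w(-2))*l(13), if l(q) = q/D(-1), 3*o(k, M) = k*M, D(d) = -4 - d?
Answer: -260/3 ≈ -86.667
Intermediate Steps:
o(k, M) = M*k/3 (o(k, M) = (k*M)/3 = (M*k)/3 = M*k/3)
w(C) = -3 + C
H(V, O) = 20*V/3 (H(V, O) = (((⅓)*(-2)*(-2))*5)*V = ((4/3)*5)*V = 20*V/3)
l(q) = -q/3 (l(q) = q/(-4 - 1*(-1)) = q/(-4 + 1) = q/(-3) = q*(-⅓) = -q/3)
H(3, w(-2))*l(13) = ((20/3)*3)*(-⅓*13) = 20*(-13/3) = -260/3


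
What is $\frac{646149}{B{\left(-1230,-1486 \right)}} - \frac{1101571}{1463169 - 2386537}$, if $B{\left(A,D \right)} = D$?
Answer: $- \frac{297498187663}{686062424} \approx -433.63$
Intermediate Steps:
$\frac{646149}{B{\left(-1230,-1486 \right)}} - \frac{1101571}{1463169 - 2386537} = \frac{646149}{-1486} - \frac{1101571}{1463169 - 2386537} = 646149 \left(- \frac{1}{1486}\right) - \frac{1101571}{-923368} = - \frac{646149}{1486} - - \frac{1101571}{923368} = - \frac{646149}{1486} + \frac{1101571}{923368} = - \frac{297498187663}{686062424}$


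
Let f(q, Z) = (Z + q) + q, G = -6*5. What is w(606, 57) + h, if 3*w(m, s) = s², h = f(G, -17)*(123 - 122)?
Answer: 1006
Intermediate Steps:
G = -30
f(q, Z) = Z + 2*q
h = -77 (h = (-17 + 2*(-30))*(123 - 122) = (-17 - 60)*1 = -77*1 = -77)
w(m, s) = s²/3
w(606, 57) + h = (⅓)*57² - 77 = (⅓)*3249 - 77 = 1083 - 77 = 1006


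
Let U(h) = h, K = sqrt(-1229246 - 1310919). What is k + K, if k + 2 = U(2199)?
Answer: 2197 + I*sqrt(2540165) ≈ 2197.0 + 1593.8*I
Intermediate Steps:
K = I*sqrt(2540165) (K = sqrt(-2540165) = I*sqrt(2540165) ≈ 1593.8*I)
k = 2197 (k = -2 + 2199 = 2197)
k + K = 2197 + I*sqrt(2540165)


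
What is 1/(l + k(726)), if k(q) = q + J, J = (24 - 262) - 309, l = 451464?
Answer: 1/451643 ≈ 2.2141e-6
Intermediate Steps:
J = -547 (J = -238 - 309 = -547)
k(q) = -547 + q (k(q) = q - 547 = -547 + q)
1/(l + k(726)) = 1/(451464 + (-547 + 726)) = 1/(451464 + 179) = 1/451643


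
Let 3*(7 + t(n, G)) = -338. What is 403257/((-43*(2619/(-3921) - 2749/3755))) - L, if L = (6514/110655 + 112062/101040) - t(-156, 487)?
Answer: 362138541219236615527/55056069027551880 ≈ 6577.6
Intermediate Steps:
t(n, G) = -359/3 (t(n, G) = -7 + (1/3)*(-338) = -7 - 338/3 = -359/3)
L = 45033375959/372686040 (L = (6514/110655 + 112062/101040) - 1*(-359/3) = (6514*(1/110655) + 112062*(1/101040)) + 359/3 = (6514/110655 + 18677/16840) + 359/3 = 435279839/372686040 + 359/3 = 45033375959/372686040 ≈ 120.83)
403257/((-43*(2619/(-3921) - 2749/3755))) - L = 403257/((-43*(2619/(-3921) - 2749/3755))) - 1*45033375959/372686040 = 403257/((-43*(2619*(-1/3921) - 2749*1/3755))) - 45033375959/372686040 = 403257/((-43*(-873/1307 - 2749/3755))) - 45033375959/372686040 = 403257/((-43*(-6871058/4907785))) - 45033375959/372686040 = 403257/(295455494/4907785) - 45033375959/372686040 = 403257*(4907785/295455494) - 45033375959/372686040 = 1979098655745/295455494 - 45033375959/372686040 = 362138541219236615527/55056069027551880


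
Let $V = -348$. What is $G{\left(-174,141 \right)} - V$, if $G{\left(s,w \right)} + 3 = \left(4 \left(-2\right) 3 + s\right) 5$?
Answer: $-645$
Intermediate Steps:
$G{\left(s,w \right)} = -123 + 5 s$ ($G{\left(s,w \right)} = -3 + \left(4 \left(-2\right) 3 + s\right) 5 = -3 + \left(\left(-8\right) 3 + s\right) 5 = -3 + \left(-24 + s\right) 5 = -3 + \left(-120 + 5 s\right) = -123 + 5 s$)
$G{\left(-174,141 \right)} - V = \left(-123 + 5 \left(-174\right)\right) - -348 = \left(-123 - 870\right) + 348 = -993 + 348 = -645$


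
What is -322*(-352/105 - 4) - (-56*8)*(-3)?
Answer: 15352/15 ≈ 1023.5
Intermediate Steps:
-322*(-352/105 - 4) - (-56*8)*(-3) = -322*(-352*1/105 - 4) - (-448)*(-3) = -322*(-352/105 - 4) - 1*1344 = -322*(-772/105) - 1344 = 35512/15 - 1344 = 15352/15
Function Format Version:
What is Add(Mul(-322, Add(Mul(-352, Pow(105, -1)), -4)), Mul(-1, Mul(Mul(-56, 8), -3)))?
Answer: Rational(15352, 15) ≈ 1023.5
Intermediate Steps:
Add(Mul(-322, Add(Mul(-352, Pow(105, -1)), -4)), Mul(-1, Mul(Mul(-56, 8), -3))) = Add(Mul(-322, Add(Mul(-352, Rational(1, 105)), -4)), Mul(-1, Mul(-448, -3))) = Add(Mul(-322, Add(Rational(-352, 105), -4)), Mul(-1, 1344)) = Add(Mul(-322, Rational(-772, 105)), -1344) = Add(Rational(35512, 15), -1344) = Rational(15352, 15)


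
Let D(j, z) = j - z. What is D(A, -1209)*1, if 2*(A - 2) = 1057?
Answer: 3479/2 ≈ 1739.5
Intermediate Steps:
A = 1061/2 (A = 2 + (1/2)*1057 = 2 + 1057/2 = 1061/2 ≈ 530.50)
D(A, -1209)*1 = (1061/2 - 1*(-1209))*1 = (1061/2 + 1209)*1 = (3479/2)*1 = 3479/2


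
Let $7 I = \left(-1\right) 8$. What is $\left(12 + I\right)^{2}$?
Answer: $\frac{5776}{49} \approx 117.88$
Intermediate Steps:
$I = - \frac{8}{7}$ ($I = \frac{\left(-1\right) 8}{7} = \frac{1}{7} \left(-8\right) = - \frac{8}{7} \approx -1.1429$)
$\left(12 + I\right)^{2} = \left(12 - \frac{8}{7}\right)^{2} = \left(\frac{76}{7}\right)^{2} = \frac{5776}{49}$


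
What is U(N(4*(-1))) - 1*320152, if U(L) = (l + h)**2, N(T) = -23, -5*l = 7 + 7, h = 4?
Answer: -8003764/25 ≈ -3.2015e+5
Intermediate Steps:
l = -14/5 (l = -(7 + 7)/5 = -1/5*14 = -14/5 ≈ -2.8000)
U(L) = 36/25 (U(L) = (-14/5 + 4)**2 = (6/5)**2 = 36/25)
U(N(4*(-1))) - 1*320152 = 36/25 - 1*320152 = 36/25 - 320152 = -8003764/25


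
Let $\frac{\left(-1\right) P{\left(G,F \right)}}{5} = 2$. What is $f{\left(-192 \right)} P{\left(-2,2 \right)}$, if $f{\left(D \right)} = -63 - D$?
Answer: $-1290$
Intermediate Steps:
$P{\left(G,F \right)} = -10$ ($P{\left(G,F \right)} = \left(-5\right) 2 = -10$)
$f{\left(-192 \right)} P{\left(-2,2 \right)} = \left(-63 - -192\right) \left(-10\right) = \left(-63 + 192\right) \left(-10\right) = 129 \left(-10\right) = -1290$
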